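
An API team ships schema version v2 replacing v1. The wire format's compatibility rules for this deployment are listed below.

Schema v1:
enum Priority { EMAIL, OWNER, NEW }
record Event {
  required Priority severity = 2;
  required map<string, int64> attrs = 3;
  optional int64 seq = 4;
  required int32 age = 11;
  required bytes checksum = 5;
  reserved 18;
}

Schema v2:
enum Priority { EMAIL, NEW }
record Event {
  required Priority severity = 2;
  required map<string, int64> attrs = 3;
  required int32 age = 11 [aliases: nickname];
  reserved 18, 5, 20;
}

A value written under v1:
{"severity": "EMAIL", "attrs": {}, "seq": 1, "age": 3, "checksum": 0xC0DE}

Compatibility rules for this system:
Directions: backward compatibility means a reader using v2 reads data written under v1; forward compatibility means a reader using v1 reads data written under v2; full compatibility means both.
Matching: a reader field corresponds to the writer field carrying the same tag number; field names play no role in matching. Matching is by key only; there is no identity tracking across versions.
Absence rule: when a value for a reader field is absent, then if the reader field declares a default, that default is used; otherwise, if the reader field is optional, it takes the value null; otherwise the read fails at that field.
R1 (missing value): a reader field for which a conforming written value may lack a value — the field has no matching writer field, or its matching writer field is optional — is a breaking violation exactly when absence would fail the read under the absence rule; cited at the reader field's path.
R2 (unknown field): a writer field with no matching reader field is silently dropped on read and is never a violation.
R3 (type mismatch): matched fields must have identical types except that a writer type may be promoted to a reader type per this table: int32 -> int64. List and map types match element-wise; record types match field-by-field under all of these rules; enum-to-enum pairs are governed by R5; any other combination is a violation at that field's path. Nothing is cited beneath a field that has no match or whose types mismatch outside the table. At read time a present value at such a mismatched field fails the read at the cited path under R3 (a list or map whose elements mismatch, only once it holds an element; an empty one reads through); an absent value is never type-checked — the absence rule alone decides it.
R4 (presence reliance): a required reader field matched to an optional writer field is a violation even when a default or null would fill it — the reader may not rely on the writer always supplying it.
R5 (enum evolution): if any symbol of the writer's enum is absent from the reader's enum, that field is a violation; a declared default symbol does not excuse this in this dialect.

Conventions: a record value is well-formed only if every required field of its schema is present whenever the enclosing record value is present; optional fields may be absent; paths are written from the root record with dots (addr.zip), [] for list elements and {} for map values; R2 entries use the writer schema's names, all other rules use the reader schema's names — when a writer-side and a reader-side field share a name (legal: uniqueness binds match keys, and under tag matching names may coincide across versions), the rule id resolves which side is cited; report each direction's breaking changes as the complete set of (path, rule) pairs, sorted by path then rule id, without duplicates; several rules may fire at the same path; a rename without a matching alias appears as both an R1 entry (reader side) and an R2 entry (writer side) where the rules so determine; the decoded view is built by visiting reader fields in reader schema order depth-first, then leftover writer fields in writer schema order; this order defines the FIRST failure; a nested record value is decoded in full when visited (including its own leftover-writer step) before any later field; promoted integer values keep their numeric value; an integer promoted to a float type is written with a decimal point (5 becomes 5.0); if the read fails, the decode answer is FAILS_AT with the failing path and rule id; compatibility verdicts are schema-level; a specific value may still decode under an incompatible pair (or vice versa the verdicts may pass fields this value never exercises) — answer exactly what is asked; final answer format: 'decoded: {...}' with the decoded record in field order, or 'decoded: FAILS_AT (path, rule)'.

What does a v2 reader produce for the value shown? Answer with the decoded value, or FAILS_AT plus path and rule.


decoded: {"severity": "EMAIL", "attrs": {}, "age": 3}

the writer's type comes first in each Event pair
decoding the Event value with the v2 reader:
  severity := "EMAIL"
  attrs := {}
  age := 3
  writer seq: unknown -> dropped
  writer checksum: unknown -> dropped
  => decoded: {"severity": "EMAIL", "attrs": {}, "age": 3}
the rest of the Event diff is inert for this question:
  enum Priority (field severity in record Event): symbol OWNER removed -> matters for Event compatibility verdicts, not for this value's decode


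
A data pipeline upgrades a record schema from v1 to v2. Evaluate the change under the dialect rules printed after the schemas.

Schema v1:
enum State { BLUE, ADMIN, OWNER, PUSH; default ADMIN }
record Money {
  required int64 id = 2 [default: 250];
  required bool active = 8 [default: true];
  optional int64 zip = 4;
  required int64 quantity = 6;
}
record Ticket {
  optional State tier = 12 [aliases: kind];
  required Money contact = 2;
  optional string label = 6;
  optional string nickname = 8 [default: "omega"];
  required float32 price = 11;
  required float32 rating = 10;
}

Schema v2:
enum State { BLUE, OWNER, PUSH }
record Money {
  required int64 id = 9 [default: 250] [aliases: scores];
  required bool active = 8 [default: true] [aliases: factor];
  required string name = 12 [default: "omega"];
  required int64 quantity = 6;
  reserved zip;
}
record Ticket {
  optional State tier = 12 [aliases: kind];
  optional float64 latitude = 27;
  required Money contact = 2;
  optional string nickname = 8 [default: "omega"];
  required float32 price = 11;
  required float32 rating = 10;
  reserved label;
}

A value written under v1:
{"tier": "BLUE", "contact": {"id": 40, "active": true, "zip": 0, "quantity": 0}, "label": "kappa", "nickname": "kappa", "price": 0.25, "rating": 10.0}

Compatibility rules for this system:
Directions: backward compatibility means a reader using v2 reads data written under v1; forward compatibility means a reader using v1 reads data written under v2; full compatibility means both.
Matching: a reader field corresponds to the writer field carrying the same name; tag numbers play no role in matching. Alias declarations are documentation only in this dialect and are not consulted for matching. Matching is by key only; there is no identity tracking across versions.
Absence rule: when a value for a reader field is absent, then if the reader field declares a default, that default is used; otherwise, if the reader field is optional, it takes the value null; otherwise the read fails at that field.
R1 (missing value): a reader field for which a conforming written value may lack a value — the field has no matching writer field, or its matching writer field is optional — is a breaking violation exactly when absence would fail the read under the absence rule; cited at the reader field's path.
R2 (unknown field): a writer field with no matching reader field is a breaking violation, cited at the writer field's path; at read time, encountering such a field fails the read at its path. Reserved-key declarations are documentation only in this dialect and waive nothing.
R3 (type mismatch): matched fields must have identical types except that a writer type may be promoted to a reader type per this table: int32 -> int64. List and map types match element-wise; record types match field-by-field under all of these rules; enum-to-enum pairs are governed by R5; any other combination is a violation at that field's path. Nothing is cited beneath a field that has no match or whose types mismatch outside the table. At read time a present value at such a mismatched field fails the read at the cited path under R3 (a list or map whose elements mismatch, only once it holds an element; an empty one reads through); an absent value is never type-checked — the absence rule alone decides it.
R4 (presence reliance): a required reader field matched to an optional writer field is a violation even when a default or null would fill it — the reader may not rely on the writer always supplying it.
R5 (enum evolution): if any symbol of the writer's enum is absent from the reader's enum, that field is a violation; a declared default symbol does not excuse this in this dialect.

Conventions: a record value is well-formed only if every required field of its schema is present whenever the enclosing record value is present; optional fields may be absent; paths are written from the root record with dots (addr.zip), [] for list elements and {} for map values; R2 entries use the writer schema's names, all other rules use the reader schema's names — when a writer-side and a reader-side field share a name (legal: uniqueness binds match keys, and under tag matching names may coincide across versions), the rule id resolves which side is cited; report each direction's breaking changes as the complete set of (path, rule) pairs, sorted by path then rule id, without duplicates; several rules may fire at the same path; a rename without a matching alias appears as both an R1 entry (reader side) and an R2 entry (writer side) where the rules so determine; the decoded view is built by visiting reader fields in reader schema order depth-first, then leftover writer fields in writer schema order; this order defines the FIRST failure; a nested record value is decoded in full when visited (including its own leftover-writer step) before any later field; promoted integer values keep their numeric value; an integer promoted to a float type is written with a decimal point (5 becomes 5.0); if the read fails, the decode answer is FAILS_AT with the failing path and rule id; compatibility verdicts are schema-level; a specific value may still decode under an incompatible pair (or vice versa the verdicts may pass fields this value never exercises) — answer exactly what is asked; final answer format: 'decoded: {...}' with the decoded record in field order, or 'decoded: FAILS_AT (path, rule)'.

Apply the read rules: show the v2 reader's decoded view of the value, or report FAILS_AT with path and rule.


arrows below run writer -> reader for Ticket
migrating the Ticket value to v2:
  tier := "BLUE"
  latitude := null (not supplied -> null)
  contact.id := 40
  contact.active := true
  contact.name := "omega" (no value, default fills)
  contact.quantity := 0
  read fails at contact.zip under R2 (unknown field)
  => FAILS_AT (contact.zip, R2)
checking off the Ticket differences that do not matter here:
  field id in record Money: tag 2 changed to 9 -> no rule fires on it and the decoded Ticket view is identical with or without it
  added field latitude to record Ticket: optional float64, tag 27 (in v2 it sits immediately before contact) -> schema-level compatibility only; this Ticket value's decode is unchanged
  enum State (field tier in record Ticket): symbol ADMIN removed (it was the default; the default is cleared) -> schema-level compatibility only; this Ticket value's decode is unchanged
  removed field label from record Ticket (its key "label" joins the reserved list) -> schema-level compatibility only; this Ticket value's decode is unchanged
  added field name to record Money: required string, tag 12, default "omega" (in v2 it sits immediately before quantity) -> schema-level compatibility only; this Ticket value's decode is unchanged

decoded: FAILS_AT (contact.zip, R2)


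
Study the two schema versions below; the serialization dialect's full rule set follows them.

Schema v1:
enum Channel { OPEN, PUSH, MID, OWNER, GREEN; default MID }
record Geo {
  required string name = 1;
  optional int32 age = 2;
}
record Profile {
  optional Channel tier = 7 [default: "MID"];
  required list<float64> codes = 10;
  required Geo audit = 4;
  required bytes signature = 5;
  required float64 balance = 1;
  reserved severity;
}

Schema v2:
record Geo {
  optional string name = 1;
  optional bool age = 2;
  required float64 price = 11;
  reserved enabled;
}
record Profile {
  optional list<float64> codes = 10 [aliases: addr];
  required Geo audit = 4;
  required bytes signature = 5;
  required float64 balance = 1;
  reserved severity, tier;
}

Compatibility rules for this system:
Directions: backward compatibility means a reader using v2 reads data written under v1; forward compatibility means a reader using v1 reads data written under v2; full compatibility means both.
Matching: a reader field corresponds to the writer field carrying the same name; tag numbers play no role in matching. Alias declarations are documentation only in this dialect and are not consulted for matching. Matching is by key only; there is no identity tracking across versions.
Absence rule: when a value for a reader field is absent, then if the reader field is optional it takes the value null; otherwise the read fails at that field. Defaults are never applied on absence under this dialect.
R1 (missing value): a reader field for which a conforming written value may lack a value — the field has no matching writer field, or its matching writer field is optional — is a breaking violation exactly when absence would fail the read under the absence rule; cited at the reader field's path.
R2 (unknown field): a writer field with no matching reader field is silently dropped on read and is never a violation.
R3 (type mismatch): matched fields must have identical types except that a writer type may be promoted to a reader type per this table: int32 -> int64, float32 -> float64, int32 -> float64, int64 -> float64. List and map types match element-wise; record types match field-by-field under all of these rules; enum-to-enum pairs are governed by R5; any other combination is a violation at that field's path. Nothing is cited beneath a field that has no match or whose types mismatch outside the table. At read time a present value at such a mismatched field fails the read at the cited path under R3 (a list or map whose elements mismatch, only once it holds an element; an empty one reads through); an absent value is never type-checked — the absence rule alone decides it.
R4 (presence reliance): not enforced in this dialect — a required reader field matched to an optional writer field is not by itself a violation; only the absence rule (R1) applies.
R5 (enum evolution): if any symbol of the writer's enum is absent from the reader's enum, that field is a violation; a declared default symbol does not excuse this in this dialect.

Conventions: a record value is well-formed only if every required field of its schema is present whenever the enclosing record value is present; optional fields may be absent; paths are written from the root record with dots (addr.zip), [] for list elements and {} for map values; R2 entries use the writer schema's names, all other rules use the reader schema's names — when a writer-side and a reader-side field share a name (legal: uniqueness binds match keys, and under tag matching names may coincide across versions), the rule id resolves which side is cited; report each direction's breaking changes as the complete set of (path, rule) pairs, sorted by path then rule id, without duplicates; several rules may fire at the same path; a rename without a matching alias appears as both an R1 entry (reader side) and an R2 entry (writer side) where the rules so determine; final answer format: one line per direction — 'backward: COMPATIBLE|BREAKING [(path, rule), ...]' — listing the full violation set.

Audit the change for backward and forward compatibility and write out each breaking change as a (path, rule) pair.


backward: BREAKING [(audit.age, R3), (audit.price, R1)]; forward: BREAKING [(audit.age, R3), (audit.name, R1), (codes, R1)]

arrows below run writer -> reader for Profile
backward analysis of Profile with v2 as reader and v1 as writer:
  codes <- codes (list<float64> -> list<float64>, writer required)
  audit <- audit (Geo -> Geo, writer required)
  signature <- signature (bytes -> bytes, writer required)
  balance <- balance (float64 -> float64, writer required)
  writer field tier has no reader counterpart
  audit.name <- audit.name (string -> string, writer required)
  audit.age <- audit.age (int32 -> bool, writer optional)
  no writer field matches reader audit.price
  breaking: (audit.age, R3)
  breaking: (audit.price, R1)
  => backward verdict for Profile: BREAKING, 2 violation(s)
forward analysis of Profile with v1 as reader and v2 as writer:
  no writer field matches reader tier
  codes <- codes (list<float64> -> list<float64>, writer optional)
  audit <- audit (Geo -> Geo, writer required)
  signature <- signature (bytes -> bytes, writer required)
  balance <- balance (float64 -> float64, writer required)
  audit.name <- audit.name (string -> string, writer optional)
  audit.age <- audit.age (bool -> int32, writer optional)
  writer field audit.price has no reader counterpart
  breaking: (audit.age, R3)
  breaking: (audit.name, R1)
  breaking: (codes, R1)
  => forward verdict for Profile: BREAKING, 3 violation(s)


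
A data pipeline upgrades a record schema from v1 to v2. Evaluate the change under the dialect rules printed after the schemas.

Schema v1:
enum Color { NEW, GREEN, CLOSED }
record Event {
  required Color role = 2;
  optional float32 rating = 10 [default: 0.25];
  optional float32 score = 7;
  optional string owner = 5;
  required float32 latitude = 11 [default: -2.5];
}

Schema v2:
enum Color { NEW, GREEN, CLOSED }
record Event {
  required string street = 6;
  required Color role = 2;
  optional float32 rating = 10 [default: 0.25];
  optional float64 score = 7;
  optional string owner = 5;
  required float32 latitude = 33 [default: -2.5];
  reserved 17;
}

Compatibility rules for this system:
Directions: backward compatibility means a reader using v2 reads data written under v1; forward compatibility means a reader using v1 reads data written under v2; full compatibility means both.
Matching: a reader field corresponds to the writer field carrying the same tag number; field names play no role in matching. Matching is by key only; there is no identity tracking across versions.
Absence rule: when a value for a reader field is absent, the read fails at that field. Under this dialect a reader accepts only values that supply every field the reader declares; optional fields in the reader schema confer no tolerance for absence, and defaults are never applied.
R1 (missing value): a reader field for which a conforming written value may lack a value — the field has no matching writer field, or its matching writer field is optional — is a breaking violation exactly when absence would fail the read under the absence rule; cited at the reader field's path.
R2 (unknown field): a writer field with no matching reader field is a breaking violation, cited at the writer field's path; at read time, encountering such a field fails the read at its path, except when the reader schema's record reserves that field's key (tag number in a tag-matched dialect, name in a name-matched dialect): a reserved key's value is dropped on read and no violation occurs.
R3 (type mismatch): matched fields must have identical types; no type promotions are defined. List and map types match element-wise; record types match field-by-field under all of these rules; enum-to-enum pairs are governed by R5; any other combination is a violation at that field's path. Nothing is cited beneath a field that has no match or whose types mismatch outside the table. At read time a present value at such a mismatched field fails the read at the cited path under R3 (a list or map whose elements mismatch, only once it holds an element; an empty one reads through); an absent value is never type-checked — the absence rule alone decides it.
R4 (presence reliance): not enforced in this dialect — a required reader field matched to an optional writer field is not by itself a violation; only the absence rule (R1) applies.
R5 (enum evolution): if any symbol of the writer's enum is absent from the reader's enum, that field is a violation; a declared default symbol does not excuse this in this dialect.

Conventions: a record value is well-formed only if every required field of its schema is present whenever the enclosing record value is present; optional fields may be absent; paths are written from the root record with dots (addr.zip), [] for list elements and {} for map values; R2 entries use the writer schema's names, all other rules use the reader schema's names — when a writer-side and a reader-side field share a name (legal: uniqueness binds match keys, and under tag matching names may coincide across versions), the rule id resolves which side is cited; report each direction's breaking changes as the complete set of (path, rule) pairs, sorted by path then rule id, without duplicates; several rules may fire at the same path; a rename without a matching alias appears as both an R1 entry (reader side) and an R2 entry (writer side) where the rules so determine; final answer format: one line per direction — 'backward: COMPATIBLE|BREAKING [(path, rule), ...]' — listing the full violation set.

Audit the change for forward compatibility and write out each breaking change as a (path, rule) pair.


forward: BREAKING [(latitude, R1), (latitude, R2), (owner, R1), (rating, R1), (score, R1), (score, R3), (street, R2)]

in Event below, arrows point writer -> reader
forward for Event (reader v1, writer v2):
  role: paired with writer role (Color -> Color; writer required)
  rating: paired with writer rating (float32 -> float32; writer optional)
  score: paired with writer score (float64 -> float32; writer optional)
  owner: paired with writer owner (string -> string; writer optional)
  latitude has no writer counterpart
  leftover writer field: street
  leftover writer field: latitude
  R1 fires at latitude
  R2 fires at latitude
  R1 fires at owner
  R1 fires at rating
  R1 fires at score
  R3 fires at score
  R2 fires at street
  => forward verdict for Event: BREAKING, 7 violation(s)


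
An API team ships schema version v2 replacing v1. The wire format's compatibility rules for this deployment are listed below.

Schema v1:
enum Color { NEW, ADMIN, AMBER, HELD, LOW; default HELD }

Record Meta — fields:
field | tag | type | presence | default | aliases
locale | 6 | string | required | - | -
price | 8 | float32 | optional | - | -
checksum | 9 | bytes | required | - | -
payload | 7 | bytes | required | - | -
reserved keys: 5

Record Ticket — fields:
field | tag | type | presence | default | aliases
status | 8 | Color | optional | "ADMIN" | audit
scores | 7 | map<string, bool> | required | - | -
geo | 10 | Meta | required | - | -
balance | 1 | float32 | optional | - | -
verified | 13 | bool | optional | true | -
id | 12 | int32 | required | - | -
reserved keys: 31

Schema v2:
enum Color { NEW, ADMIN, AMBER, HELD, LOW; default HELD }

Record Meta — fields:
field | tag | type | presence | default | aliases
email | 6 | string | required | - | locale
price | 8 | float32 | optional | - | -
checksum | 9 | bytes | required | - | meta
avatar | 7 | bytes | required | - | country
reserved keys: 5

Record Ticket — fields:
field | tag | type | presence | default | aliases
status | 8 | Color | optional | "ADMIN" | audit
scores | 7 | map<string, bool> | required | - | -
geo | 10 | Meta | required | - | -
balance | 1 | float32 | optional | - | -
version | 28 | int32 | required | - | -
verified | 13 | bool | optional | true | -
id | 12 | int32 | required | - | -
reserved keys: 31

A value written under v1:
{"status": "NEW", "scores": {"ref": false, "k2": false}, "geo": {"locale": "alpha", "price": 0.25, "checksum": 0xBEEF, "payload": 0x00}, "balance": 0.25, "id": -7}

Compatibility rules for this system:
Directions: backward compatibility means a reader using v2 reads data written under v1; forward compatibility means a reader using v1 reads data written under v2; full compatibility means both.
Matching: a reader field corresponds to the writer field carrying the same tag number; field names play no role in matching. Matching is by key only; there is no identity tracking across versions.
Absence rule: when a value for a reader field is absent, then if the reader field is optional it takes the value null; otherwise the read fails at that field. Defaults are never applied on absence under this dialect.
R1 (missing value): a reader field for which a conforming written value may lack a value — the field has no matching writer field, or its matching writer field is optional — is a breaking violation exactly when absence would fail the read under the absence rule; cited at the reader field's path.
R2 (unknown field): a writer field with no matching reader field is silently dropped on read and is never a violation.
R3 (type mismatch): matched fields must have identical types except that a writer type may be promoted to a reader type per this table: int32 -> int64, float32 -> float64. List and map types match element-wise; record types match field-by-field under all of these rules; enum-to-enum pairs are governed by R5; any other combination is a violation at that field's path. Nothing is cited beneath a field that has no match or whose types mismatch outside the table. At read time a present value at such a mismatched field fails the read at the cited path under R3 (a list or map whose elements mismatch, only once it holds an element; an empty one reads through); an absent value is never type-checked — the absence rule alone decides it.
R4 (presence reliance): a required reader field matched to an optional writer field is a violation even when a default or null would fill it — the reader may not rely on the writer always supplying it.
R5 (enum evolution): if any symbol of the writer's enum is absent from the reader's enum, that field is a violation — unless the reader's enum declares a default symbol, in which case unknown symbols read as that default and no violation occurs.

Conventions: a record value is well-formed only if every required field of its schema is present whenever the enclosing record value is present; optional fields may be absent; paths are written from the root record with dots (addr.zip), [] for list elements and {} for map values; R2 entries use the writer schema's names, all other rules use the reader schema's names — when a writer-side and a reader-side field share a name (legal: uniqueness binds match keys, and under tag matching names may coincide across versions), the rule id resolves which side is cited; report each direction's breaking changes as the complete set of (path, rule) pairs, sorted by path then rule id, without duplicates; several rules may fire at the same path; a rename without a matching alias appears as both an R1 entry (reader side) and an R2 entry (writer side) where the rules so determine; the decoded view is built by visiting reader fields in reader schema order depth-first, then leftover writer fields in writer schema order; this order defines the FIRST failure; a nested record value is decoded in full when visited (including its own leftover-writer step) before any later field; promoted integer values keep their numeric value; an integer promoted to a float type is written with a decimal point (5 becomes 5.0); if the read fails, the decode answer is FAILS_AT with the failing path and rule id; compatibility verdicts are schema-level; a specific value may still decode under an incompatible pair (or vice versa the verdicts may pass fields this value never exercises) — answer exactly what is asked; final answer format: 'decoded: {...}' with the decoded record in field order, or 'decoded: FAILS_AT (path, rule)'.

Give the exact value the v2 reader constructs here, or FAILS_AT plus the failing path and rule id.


each type pair in Ticket: writer, then reader
migrating the Ticket value to v2:
  status := "NEW"
  scores := {"ref": false, "k2": false}
  geo.email := "alpha" (from writer locale)
  geo.price := 0.25
  geo.checksum := 0xBEEF
  geo.avatar := 0x00 (from writer payload)
  balance := 0.25
  read fails at version under R1 (no fill)
  => FAILS_AT (version, R1)
checking off the Ticket differences that do not matter here:
  renamed field locale to email in record Meta (alias locale declared on the renamed field) -> no rule fires on it and the decoded Ticket view is identical with or without it
  renamed field payload to avatar in record Meta -> no rule fires on it and the decoded Ticket view is identical with or without it

decoded: FAILS_AT (version, R1)


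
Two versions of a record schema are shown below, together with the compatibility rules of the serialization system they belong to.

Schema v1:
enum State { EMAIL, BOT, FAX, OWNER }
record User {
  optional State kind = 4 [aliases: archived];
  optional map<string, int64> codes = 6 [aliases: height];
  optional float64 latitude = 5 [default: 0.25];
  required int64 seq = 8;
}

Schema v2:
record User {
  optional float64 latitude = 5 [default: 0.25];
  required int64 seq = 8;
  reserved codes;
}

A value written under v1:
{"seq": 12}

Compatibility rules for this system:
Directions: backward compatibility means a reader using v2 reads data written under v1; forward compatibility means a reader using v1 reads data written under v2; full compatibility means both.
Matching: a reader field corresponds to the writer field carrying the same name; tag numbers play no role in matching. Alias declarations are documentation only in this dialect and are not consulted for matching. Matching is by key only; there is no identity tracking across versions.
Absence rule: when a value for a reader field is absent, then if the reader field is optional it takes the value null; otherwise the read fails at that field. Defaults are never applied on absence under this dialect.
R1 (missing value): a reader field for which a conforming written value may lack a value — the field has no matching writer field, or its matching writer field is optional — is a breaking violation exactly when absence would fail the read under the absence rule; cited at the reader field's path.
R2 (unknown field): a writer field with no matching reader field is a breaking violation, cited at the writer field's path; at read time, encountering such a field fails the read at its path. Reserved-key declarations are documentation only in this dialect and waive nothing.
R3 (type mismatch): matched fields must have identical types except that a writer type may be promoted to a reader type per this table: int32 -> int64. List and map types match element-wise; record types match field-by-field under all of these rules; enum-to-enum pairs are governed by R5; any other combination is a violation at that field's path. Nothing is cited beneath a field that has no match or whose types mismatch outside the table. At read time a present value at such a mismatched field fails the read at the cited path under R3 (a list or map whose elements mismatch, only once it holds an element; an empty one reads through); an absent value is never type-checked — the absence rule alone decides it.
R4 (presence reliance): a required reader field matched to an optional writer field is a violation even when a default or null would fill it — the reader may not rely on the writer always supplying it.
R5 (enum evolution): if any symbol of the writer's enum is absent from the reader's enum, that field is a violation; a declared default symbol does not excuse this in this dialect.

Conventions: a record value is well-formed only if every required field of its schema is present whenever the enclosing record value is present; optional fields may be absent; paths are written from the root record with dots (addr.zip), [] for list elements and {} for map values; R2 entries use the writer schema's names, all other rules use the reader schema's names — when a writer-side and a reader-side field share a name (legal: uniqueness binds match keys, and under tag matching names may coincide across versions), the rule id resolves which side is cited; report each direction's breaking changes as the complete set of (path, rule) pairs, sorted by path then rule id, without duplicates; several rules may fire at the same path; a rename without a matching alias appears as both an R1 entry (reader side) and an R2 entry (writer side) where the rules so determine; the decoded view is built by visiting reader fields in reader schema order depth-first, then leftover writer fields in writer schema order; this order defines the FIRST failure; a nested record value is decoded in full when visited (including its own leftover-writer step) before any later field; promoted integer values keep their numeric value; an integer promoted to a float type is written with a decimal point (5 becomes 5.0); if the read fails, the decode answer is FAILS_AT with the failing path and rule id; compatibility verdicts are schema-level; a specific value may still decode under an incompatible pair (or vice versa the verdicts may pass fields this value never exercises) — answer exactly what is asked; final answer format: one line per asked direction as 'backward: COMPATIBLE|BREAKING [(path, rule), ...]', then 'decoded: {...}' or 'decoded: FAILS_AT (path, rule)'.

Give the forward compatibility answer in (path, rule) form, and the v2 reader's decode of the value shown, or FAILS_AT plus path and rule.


each type pair in User: writer, then reader
checking forward for User: reader v1 against writer v2:
  no writer field matches reader kind
  no writer field matches reader codes
  latitude: float64 -> float64, writer optional; from latitude
  seq: int64 -> int64, writer required; from seq
  => no violations; forward on User: COMPATIBLE
decoding the User value with the v2 reader:
  latitude := null (absent, optional -> null)
  seq := 12
  => decoded: {"latitude": null, "seq": 12}

forward: COMPATIBLE []; decoded: {"latitude": null, "seq": 12}


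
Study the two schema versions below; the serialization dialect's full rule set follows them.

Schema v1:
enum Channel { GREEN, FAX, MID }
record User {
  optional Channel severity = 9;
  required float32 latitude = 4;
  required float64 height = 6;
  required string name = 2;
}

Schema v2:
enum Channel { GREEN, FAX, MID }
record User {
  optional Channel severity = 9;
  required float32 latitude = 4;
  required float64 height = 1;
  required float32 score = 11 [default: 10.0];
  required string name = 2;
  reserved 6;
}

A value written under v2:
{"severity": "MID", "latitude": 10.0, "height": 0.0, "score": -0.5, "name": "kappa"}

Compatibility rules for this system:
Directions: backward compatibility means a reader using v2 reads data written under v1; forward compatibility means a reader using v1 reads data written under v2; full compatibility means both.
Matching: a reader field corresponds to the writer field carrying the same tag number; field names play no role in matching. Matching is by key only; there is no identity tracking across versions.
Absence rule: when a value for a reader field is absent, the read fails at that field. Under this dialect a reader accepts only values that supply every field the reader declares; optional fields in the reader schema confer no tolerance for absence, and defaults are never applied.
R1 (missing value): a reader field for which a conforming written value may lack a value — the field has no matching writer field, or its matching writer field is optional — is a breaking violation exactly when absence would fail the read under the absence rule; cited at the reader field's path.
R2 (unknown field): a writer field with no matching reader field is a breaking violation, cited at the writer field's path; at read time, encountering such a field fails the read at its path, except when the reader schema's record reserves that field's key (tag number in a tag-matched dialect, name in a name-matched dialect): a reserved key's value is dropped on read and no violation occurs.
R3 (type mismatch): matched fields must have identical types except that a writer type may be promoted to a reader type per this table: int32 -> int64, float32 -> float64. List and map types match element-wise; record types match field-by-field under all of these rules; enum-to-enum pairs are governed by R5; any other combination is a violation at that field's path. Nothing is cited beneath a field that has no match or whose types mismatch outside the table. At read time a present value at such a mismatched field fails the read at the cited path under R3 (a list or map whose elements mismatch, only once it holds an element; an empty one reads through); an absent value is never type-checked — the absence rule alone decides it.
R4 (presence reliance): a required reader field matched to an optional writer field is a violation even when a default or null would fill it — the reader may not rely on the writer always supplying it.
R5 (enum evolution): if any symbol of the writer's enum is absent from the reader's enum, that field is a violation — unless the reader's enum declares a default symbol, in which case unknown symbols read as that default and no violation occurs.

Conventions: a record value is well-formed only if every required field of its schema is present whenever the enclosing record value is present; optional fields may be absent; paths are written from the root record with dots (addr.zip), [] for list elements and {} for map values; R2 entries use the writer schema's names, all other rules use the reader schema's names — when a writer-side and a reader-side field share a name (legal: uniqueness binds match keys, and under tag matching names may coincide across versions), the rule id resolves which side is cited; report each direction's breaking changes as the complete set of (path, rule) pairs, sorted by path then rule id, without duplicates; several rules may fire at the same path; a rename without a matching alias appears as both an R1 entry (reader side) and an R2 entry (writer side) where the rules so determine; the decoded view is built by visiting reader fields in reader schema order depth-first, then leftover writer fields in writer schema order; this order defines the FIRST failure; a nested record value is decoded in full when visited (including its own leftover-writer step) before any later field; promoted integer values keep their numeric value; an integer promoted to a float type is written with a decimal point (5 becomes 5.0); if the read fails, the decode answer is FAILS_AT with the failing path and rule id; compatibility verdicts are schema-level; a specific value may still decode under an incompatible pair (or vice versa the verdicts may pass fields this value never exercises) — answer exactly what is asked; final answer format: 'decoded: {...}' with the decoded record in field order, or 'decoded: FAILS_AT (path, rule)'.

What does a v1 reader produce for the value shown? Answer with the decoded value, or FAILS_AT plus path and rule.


each type pair in User: writer, then reader
decode (reader v1):
  severity := "MID"
  latitude := 10.0
  read fails at height under R1 (no fill)
  => FAILS_AT (height, R1)
the rest of the User diff is inert for this question:
  added field score to record User: required float32, tag 11, default 10.0 (in v2 it sits immediately before name) -> shifts the User verdicts, not this decode

decoded: FAILS_AT (height, R1)


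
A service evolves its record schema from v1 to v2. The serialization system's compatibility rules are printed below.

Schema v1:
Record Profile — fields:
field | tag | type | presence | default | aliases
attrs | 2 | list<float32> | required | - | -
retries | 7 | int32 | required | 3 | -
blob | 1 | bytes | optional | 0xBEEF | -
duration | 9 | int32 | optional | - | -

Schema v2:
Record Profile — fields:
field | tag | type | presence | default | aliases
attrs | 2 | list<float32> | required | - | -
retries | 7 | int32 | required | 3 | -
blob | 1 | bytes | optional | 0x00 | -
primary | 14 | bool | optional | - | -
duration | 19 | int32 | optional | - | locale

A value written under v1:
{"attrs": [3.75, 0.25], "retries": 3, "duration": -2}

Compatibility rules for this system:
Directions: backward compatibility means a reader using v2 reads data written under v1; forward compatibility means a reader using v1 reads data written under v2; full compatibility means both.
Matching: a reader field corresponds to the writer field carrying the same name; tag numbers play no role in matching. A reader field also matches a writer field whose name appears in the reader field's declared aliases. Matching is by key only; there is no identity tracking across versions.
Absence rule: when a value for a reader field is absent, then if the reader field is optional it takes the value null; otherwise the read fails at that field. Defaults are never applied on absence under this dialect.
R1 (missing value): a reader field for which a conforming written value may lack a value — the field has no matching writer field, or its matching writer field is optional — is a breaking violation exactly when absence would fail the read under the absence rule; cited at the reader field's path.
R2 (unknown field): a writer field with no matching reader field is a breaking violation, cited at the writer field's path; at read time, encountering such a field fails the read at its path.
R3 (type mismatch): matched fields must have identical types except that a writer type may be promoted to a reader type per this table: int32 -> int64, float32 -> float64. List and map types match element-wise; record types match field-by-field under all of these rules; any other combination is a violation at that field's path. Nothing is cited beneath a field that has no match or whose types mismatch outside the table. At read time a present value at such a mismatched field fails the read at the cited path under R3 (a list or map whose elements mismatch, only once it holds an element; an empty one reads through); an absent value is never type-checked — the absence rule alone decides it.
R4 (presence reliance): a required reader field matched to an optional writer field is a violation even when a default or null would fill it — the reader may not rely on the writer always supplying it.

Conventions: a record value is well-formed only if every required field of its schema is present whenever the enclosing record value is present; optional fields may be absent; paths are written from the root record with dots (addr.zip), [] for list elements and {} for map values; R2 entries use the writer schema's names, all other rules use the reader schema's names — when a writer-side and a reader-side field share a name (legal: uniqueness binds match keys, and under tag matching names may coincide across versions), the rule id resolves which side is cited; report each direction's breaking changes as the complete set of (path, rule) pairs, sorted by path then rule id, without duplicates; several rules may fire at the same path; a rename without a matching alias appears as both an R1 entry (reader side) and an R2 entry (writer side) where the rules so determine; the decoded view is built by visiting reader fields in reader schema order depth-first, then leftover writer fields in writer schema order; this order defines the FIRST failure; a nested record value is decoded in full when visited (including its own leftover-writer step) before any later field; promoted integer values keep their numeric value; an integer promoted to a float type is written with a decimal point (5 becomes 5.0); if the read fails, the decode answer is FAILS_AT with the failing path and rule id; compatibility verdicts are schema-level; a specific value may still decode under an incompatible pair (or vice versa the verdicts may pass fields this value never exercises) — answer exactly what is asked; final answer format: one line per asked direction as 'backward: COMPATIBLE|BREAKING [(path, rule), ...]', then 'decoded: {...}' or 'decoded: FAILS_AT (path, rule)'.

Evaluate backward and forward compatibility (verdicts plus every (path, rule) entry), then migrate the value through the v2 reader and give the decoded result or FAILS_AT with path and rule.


the writer's type comes first in each Profile pair
backward pass over Profile, reader schema v2, writer schema v1:
  writer required, list<float32> -> list<float32>: reader attrs maps from writer attrs
  writer required, int32 -> int32: reader retries maps from writer retries
  writer optional, bytes -> bytes: reader blob maps from writer blob
  primary: no writer-side match
  writer optional, int32 -> int32: reader duration maps from writer duration
  nothing fires on Profile: backward is COMPATIBLE
forward pass over Profile, reader schema v1, writer schema v2:
  writer required, list<float32> -> list<float32>: reader attrs maps from writer attrs
  writer required, int32 -> int32: reader retries maps from writer retries
  writer optional, bytes -> bytes: reader blob maps from writer blob
  writer optional, int32 -> int32: reader duration maps from writer duration
  writer primary: unknown to reader
  R2 fires at primary
  => forward verdict for Profile: BREAKING, 1 violation(s)
decode walk for Profile under reader schema v2:
  attrs := [3.75, 0.25]
  retries := 3
  blob := null (absent, optional -> null)
  primary := null (absent, optional -> null)
  duration := -2
  => decoded: {"attrs": [3.75, 0.25], "retries": 3, "blob": null, "primary": null, "duration": -2}

backward: COMPATIBLE []; forward: BREAKING [(primary, R2)]; decoded: {"attrs": [3.75, 0.25], "retries": 3, "blob": null, "primary": null, "duration": -2}
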